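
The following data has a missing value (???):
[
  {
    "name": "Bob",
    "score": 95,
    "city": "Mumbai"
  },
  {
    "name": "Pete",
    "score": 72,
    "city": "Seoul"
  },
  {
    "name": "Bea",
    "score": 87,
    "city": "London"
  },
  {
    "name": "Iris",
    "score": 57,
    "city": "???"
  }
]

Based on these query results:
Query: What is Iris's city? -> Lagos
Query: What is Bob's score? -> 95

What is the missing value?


The missing value is Iris's city
From query: Iris's city = Lagos

ANSWER: Lagos


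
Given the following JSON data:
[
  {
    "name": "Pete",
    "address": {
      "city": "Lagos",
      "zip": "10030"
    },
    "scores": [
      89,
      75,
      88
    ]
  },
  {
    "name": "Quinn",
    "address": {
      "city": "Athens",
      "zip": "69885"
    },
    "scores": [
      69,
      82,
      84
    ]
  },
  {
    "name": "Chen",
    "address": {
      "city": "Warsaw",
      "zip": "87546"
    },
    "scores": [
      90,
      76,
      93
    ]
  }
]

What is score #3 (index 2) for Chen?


Path: records[2].scores[2]
Value: 93

ANSWER: 93


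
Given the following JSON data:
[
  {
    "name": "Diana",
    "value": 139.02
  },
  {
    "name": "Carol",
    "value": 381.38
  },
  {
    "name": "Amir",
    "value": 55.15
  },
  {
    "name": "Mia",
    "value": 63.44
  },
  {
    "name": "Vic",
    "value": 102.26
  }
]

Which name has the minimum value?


Comparing values:
  Diana: 139.02
  Carol: 381.38
  Amir: 55.15
  Mia: 63.44
  Vic: 102.26
Minimum: Amir (55.15)

ANSWER: Amir


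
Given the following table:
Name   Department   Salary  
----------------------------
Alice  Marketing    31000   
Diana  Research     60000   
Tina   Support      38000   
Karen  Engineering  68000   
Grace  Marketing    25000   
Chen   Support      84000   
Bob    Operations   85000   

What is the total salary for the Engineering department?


Engineering department members:
  Karen: 68000
Total = 68000 = 68000

ANSWER: 68000


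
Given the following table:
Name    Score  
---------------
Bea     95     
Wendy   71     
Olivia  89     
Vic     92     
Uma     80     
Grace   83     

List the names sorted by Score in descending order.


Sorting by Score (descending):
  Bea: 95
  Vic: 92
  Olivia: 89
  Grace: 83
  Uma: 80
  Wendy: 71


ANSWER: Bea, Vic, Olivia, Grace, Uma, Wendy


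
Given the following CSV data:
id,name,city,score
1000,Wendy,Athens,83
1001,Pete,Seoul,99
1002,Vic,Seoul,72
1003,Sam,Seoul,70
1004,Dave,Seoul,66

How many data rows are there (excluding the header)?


Counting rows (excluding header):
Header: id,name,city,score
Data rows: 5

ANSWER: 5


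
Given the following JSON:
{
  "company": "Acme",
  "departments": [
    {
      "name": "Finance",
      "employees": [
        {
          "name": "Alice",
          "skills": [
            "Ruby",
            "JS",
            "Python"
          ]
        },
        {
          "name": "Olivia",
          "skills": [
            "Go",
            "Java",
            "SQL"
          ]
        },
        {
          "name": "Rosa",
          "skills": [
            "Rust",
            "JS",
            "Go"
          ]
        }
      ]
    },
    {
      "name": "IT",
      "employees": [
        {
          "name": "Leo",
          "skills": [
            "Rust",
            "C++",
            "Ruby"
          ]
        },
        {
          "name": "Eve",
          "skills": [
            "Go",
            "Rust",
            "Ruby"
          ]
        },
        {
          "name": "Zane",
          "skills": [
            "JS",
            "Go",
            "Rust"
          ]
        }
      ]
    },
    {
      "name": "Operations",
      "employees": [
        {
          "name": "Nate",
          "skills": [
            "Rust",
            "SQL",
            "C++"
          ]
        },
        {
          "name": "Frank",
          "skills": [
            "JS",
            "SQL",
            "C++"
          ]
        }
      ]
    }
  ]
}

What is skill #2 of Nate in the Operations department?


Path: departments[2].employees[0].skills[1]
Value: SQL

ANSWER: SQL


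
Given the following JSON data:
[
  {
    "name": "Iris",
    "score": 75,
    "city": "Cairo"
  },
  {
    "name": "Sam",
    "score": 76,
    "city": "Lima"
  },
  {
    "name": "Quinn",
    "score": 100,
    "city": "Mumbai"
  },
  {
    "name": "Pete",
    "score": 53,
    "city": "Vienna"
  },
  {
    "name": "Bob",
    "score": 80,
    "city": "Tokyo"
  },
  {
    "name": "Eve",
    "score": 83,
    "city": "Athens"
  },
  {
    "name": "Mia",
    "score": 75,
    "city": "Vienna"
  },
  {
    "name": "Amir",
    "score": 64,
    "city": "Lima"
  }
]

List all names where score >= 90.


Filtering records where score >= 90:
  Iris (score=75) -> no
  Sam (score=76) -> no
  Quinn (score=100) -> YES
  Pete (score=53) -> no
  Bob (score=80) -> no
  Eve (score=83) -> no
  Mia (score=75) -> no
  Amir (score=64) -> no


ANSWER: Quinn


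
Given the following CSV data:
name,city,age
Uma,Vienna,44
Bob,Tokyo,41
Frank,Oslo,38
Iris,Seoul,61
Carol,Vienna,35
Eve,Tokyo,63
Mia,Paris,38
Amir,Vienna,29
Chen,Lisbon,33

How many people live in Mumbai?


Scanning city column for 'Mumbai':
Total matches: 0

ANSWER: 0


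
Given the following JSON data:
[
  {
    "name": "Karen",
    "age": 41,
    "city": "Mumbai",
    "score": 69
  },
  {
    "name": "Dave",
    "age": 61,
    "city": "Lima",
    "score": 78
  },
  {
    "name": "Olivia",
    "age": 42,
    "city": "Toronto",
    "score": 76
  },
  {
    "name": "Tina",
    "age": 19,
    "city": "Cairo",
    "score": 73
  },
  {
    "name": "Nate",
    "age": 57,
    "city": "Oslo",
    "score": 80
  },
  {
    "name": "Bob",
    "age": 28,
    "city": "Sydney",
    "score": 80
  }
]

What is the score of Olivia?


Looking up record where name = Olivia
Record index: 2
Field 'score' = 76

ANSWER: 76


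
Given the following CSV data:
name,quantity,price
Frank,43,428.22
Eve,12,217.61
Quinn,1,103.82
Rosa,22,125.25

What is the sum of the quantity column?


Values in 'quantity' column:
  Row 1: 43
  Row 2: 12
  Row 3: 1
  Row 4: 22
Sum = 43 + 12 + 1 + 22 = 78

ANSWER: 78


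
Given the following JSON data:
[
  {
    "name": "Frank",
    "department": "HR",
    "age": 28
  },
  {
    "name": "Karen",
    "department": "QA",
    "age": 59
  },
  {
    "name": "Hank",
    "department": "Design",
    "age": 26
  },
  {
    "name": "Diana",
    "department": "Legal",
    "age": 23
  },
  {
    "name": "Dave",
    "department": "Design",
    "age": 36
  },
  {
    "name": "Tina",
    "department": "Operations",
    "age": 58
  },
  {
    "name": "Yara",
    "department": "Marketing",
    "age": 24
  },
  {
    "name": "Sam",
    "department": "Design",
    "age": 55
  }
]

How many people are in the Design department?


Scanning records for department = Design
  Record 2: Hank
  Record 4: Dave
  Record 7: Sam
Count: 3

ANSWER: 3


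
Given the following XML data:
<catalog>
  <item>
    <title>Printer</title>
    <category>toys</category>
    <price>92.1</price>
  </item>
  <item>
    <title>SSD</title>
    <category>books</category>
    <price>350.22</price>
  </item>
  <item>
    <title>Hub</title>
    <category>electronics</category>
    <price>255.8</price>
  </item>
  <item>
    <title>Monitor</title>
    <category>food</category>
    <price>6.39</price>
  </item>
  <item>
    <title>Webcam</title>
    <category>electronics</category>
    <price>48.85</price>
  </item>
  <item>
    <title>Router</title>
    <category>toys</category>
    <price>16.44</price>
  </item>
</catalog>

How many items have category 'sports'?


Scanning <item> elements for <category>sports</category>:
Count: 0

ANSWER: 0


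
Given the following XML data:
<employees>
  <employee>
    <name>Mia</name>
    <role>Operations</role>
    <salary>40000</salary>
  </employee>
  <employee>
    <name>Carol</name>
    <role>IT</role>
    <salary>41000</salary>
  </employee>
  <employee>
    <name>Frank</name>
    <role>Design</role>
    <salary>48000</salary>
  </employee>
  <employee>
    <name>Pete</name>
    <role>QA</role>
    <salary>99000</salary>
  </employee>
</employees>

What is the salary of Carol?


Searching for <employee> with <name>Carol</name>
Found at position 2
<salary>41000</salary>

ANSWER: 41000


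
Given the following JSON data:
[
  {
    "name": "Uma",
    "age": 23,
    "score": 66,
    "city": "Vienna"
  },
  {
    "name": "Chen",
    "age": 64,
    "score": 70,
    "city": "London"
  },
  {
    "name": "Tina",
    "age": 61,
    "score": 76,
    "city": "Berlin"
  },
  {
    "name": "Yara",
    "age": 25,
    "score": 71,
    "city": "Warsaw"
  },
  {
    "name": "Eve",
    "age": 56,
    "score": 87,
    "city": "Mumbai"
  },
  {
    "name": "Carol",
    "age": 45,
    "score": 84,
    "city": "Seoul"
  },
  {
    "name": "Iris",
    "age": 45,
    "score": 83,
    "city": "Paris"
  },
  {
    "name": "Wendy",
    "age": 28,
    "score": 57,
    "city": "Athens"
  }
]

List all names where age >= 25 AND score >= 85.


Checking both conditions:
  Uma (age=23, score=66) -> no
  Chen (age=64, score=70) -> no
  Tina (age=61, score=76) -> no
  Yara (age=25, score=71) -> no
  Eve (age=56, score=87) -> YES
  Carol (age=45, score=84) -> no
  Iris (age=45, score=83) -> no
  Wendy (age=28, score=57) -> no


ANSWER: Eve


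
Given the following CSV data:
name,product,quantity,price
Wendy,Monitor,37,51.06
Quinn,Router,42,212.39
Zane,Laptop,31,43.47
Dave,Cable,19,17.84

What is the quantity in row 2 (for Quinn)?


Row 2: Quinn
Column 'quantity' = 42

ANSWER: 42


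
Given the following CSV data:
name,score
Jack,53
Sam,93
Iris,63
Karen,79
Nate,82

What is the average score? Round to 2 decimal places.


Scores: 53, 93, 63, 79, 82
Sum = 370
Count = 5
Average = 370 / 5 = 74.00

ANSWER: 74.00


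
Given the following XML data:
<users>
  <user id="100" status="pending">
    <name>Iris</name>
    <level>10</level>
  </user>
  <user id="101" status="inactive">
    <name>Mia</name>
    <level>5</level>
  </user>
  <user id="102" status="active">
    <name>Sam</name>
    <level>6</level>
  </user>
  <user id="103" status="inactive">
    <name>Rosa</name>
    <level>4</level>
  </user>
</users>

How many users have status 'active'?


Counting users with status='active':
  Sam (id=102) -> MATCH
Count: 1

ANSWER: 1


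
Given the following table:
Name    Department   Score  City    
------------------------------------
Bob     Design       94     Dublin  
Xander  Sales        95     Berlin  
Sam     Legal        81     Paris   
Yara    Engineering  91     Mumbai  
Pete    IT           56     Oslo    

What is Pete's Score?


Row 5: Pete
Score = 56

ANSWER: 56


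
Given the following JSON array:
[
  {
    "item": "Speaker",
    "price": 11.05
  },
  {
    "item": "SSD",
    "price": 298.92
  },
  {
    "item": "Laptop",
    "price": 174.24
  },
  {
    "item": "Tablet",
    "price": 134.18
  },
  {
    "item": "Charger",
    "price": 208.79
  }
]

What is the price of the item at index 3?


Array index 3 -> Tablet
price = 134.18

ANSWER: 134.18


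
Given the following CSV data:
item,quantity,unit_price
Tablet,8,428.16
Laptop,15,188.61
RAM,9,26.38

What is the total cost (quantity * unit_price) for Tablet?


Row: Tablet
quantity = 8
unit_price = 428.16
total = 8 * 428.16 = 3425.28

ANSWER: 3425.28


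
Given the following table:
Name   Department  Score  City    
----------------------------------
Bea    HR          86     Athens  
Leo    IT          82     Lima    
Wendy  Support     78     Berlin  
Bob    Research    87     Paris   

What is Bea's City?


Row 1: Bea
City = Athens

ANSWER: Athens


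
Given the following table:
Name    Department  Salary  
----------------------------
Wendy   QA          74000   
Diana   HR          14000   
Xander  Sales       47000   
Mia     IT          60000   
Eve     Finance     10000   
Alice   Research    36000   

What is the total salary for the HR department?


HR department members:
  Diana: 14000
Total = 14000 = 14000

ANSWER: 14000


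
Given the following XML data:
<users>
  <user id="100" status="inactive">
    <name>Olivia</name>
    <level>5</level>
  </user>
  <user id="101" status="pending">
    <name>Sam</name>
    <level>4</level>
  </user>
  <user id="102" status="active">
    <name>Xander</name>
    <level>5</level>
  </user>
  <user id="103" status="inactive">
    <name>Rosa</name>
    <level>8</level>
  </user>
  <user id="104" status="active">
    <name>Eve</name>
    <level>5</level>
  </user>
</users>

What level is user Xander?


Finding user: Xander
<level>5</level>

ANSWER: 5


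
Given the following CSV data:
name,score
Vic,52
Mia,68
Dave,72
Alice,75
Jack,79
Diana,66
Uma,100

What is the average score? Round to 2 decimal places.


Scores: 52, 68, 72, 75, 79, 66, 100
Sum = 512
Count = 7
Average = 512 / 7 = 73.14

ANSWER: 73.14


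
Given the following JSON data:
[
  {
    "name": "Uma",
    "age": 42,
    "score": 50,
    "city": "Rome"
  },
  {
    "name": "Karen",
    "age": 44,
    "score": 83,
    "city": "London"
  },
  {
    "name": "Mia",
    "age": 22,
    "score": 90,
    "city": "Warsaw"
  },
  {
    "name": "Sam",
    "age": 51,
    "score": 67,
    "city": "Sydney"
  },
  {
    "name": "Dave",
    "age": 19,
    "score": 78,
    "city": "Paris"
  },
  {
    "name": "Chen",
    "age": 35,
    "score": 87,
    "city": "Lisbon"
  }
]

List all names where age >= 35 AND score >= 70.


Checking both conditions:
  Uma (age=42, score=50) -> no
  Karen (age=44, score=83) -> YES
  Mia (age=22, score=90) -> no
  Sam (age=51, score=67) -> no
  Dave (age=19, score=78) -> no
  Chen (age=35, score=87) -> YES


ANSWER: Karen, Chen


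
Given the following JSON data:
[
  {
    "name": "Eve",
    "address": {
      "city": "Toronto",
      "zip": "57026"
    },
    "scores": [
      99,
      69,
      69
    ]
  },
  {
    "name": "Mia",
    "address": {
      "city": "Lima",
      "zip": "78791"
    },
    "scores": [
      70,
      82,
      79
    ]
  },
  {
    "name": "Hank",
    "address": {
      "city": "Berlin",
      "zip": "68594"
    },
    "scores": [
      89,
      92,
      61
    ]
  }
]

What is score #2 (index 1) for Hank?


Path: records[2].scores[1]
Value: 92

ANSWER: 92


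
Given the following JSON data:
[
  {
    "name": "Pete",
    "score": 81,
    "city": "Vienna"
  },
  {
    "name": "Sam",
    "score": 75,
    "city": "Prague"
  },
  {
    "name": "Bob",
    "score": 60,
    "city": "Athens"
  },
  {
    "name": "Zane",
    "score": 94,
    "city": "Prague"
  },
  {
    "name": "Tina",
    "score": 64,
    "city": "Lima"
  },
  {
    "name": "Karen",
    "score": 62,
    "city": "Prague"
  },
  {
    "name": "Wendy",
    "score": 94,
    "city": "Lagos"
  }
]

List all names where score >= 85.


Filtering records where score >= 85:
  Pete (score=81) -> no
  Sam (score=75) -> no
  Bob (score=60) -> no
  Zane (score=94) -> YES
  Tina (score=64) -> no
  Karen (score=62) -> no
  Wendy (score=94) -> YES


ANSWER: Zane, Wendy


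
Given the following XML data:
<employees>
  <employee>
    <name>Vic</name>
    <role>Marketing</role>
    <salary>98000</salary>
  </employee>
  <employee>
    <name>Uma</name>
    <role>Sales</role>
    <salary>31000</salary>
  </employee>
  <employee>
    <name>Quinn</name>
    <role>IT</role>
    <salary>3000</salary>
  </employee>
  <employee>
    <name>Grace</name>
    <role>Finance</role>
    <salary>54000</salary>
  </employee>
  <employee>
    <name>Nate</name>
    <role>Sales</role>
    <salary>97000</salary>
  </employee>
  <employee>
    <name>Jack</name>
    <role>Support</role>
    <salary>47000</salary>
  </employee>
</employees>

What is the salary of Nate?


Searching for <employee> with <name>Nate</name>
Found at position 5
<salary>97000</salary>

ANSWER: 97000


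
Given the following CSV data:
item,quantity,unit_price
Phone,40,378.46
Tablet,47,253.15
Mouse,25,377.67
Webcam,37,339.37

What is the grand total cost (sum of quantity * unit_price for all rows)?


Computing row totals:
  Phone: 40 * 378.46 = 15138.4
  Tablet: 47 * 253.15 = 11898.05
  Mouse: 25 * 377.67 = 9441.75
  Webcam: 37 * 339.37 = 12556.69
Grand total = 15138.4 + 11898.05 + 9441.75 + 12556.69 = 49034.89

ANSWER: 49034.89


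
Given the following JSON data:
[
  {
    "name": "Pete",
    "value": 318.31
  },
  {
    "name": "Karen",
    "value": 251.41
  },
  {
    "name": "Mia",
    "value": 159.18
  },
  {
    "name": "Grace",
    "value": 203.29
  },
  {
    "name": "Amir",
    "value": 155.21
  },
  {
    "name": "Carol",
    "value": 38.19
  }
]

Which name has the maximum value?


Comparing values:
  Pete: 318.31
  Karen: 251.41
  Mia: 159.18
  Grace: 203.29
  Amir: 155.21
  Carol: 38.19
Maximum: Pete (318.31)

ANSWER: Pete


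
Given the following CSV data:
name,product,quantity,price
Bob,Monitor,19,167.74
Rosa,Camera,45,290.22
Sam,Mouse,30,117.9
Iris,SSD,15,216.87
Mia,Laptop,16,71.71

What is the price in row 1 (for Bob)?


Row 1: Bob
Column 'price' = 167.74

ANSWER: 167.74


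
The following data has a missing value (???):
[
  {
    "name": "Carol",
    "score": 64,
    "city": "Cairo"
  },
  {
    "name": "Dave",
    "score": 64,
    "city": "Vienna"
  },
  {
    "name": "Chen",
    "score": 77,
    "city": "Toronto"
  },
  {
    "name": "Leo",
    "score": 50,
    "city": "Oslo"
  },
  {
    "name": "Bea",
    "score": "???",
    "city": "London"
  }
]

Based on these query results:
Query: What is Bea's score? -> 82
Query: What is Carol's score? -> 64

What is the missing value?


The missing value is Bea's score
From query: Bea's score = 82

ANSWER: 82


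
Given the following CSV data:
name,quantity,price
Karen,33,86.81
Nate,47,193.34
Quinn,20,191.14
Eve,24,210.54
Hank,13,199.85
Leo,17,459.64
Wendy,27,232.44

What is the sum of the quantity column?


Values in 'quantity' column:
  Row 1: 33
  Row 2: 47
  Row 3: 20
  Row 4: 24
  Row 5: 13
  Row 6: 17
  Row 7: 27
Sum = 33 + 47 + 20 + 24 + 13 + 17 + 27 = 181

ANSWER: 181


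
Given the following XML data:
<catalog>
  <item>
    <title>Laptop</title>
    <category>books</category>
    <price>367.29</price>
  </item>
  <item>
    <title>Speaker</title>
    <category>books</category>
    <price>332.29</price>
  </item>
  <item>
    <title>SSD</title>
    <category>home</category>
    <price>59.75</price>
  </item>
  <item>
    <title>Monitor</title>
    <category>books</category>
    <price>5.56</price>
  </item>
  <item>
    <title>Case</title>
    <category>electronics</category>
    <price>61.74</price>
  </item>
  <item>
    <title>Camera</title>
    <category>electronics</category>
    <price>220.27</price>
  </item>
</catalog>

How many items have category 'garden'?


Scanning <item> elements for <category>garden</category>:
Count: 0

ANSWER: 0


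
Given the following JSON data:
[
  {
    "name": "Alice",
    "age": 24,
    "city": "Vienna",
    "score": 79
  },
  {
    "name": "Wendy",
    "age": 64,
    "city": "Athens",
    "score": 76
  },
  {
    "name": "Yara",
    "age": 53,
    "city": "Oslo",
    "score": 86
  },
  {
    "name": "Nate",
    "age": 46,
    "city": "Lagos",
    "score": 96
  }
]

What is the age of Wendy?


Looking up record where name = Wendy
Record index: 1
Field 'age' = 64

ANSWER: 64


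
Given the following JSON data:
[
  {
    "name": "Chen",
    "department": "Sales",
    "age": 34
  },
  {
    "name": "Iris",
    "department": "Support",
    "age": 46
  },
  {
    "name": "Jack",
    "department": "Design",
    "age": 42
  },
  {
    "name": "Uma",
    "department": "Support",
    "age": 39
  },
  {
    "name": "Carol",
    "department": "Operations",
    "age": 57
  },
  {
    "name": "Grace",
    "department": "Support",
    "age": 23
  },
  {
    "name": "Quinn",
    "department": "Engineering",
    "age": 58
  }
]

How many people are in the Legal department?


Scanning records for department = Legal
  No matches found
Count: 0

ANSWER: 0


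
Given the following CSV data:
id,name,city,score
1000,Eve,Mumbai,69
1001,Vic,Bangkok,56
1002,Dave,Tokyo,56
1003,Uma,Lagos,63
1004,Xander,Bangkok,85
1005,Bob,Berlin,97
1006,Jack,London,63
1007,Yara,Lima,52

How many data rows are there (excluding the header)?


Counting rows (excluding header):
Header: id,name,city,score
Data rows: 8

ANSWER: 8


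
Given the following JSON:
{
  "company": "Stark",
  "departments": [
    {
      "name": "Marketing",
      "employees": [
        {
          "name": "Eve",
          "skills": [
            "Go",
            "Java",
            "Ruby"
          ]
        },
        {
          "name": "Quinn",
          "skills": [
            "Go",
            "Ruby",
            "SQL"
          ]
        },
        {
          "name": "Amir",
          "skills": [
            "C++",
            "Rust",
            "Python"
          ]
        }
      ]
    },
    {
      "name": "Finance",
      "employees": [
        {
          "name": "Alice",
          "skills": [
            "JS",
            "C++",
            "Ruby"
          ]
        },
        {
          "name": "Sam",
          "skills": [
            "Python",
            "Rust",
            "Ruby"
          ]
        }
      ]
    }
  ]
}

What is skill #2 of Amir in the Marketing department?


Path: departments[0].employees[2].skills[1]
Value: Rust

ANSWER: Rust


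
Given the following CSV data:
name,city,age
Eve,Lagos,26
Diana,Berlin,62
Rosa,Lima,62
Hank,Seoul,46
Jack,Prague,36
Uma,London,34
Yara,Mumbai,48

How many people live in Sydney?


Scanning city column for 'Sydney':
Total matches: 0

ANSWER: 0


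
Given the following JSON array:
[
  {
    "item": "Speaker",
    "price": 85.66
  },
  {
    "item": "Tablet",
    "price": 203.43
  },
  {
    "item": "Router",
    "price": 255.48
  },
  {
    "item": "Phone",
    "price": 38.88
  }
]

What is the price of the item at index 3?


Array index 3 -> Phone
price = 38.88

ANSWER: 38.88


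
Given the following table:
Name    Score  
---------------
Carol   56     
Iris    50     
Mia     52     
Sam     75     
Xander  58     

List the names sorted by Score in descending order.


Sorting by Score (descending):
  Sam: 75
  Xander: 58
  Carol: 56
  Mia: 52
  Iris: 50


ANSWER: Sam, Xander, Carol, Mia, Iris


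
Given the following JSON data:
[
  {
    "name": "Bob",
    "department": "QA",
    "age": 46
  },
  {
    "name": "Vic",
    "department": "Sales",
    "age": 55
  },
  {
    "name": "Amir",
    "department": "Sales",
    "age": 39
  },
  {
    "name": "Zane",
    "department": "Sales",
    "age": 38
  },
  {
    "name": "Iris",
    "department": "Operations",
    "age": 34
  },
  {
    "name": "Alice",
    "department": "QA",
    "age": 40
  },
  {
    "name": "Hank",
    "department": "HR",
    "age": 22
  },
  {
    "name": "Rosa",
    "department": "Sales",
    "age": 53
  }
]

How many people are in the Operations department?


Scanning records for department = Operations
  Record 4: Iris
Count: 1

ANSWER: 1


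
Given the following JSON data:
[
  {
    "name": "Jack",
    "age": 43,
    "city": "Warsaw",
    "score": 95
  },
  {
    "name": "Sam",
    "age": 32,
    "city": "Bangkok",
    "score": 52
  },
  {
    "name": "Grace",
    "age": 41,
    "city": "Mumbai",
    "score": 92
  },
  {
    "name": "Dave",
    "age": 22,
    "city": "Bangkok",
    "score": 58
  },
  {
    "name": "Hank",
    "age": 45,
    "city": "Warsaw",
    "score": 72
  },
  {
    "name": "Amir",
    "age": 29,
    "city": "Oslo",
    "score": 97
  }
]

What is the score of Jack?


Looking up record where name = Jack
Record index: 0
Field 'score' = 95

ANSWER: 95


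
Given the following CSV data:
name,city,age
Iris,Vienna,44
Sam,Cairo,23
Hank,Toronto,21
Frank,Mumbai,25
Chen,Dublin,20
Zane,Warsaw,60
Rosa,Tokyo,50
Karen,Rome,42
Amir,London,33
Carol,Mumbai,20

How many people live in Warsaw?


Scanning city column for 'Warsaw':
  Row 6: Zane -> MATCH
Total matches: 1

ANSWER: 1


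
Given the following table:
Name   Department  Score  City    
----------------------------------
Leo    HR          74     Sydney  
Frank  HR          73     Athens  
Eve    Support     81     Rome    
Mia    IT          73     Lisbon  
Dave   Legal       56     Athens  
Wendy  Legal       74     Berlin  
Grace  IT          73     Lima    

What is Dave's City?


Row 5: Dave
City = Athens

ANSWER: Athens


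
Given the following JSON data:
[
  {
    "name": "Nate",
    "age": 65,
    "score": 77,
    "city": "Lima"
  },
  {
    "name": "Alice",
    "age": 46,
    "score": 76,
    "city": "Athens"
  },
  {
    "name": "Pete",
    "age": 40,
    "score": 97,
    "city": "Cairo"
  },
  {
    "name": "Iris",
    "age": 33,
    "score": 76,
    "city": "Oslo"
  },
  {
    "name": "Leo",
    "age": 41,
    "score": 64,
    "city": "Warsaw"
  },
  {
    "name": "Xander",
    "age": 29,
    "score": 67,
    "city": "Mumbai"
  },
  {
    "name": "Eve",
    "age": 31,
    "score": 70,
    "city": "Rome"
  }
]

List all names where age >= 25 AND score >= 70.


Checking both conditions:
  Nate (age=65, score=77) -> YES
  Alice (age=46, score=76) -> YES
  Pete (age=40, score=97) -> YES
  Iris (age=33, score=76) -> YES
  Leo (age=41, score=64) -> no
  Xander (age=29, score=67) -> no
  Eve (age=31, score=70) -> YES


ANSWER: Nate, Alice, Pete, Iris, Eve


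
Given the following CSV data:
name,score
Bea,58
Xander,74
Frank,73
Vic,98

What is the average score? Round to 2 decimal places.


Scores: 58, 74, 73, 98
Sum = 303
Count = 4
Average = 303 / 4 = 75.75

ANSWER: 75.75


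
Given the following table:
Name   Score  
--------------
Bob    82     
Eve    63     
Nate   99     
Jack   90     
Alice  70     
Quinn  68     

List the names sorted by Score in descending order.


Sorting by Score (descending):
  Nate: 99
  Jack: 90
  Bob: 82
  Alice: 70
  Quinn: 68
  Eve: 63


ANSWER: Nate, Jack, Bob, Alice, Quinn, Eve


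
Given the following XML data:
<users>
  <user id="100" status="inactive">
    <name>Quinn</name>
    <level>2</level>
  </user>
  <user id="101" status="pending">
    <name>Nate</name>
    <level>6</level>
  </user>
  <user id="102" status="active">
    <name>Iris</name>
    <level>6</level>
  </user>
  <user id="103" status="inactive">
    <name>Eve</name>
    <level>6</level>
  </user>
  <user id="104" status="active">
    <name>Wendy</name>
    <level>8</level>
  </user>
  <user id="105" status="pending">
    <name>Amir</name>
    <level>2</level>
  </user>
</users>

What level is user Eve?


Finding user: Eve
<level>6</level>

ANSWER: 6


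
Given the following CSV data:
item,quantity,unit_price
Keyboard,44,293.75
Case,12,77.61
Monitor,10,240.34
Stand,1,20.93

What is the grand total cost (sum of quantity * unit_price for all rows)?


Computing row totals:
  Keyboard: 44 * 293.75 = 12925.0
  Case: 12 * 77.61 = 931.32
  Monitor: 10 * 240.34 = 2403.4
  Stand: 1 * 20.93 = 20.93
Grand total = 12925.0 + 931.32 + 2403.4 + 20.93 = 16280.65

ANSWER: 16280.65


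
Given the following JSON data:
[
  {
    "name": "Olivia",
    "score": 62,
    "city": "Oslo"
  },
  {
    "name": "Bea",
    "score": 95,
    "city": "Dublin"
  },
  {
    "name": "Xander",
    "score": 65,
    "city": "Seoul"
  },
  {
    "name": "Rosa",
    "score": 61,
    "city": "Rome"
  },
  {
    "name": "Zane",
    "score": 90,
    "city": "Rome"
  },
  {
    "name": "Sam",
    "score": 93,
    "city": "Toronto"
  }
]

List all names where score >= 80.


Filtering records where score >= 80:
  Olivia (score=62) -> no
  Bea (score=95) -> YES
  Xander (score=65) -> no
  Rosa (score=61) -> no
  Zane (score=90) -> YES
  Sam (score=93) -> YES


ANSWER: Bea, Zane, Sam


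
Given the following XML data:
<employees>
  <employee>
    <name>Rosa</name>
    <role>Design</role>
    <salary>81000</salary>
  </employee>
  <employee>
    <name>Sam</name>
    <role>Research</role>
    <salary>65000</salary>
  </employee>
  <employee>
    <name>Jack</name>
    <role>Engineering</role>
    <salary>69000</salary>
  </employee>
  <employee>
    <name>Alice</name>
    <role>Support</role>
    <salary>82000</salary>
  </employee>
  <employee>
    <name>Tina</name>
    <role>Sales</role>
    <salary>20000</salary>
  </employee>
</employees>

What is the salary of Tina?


Searching for <employee> with <name>Tina</name>
Found at position 5
<salary>20000</salary>

ANSWER: 20000


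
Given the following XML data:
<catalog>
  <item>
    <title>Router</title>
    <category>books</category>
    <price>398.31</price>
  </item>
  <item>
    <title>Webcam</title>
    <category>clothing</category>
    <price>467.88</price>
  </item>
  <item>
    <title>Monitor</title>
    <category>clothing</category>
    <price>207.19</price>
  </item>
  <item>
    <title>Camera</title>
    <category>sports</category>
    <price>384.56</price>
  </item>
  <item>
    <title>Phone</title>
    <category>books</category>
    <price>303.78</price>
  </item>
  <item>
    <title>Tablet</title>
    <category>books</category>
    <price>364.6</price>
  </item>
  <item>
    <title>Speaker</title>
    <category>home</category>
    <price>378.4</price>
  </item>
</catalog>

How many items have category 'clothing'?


Scanning <item> elements for <category>clothing</category>:
  Item 2: Webcam -> MATCH
  Item 3: Monitor -> MATCH
Count: 2

ANSWER: 2


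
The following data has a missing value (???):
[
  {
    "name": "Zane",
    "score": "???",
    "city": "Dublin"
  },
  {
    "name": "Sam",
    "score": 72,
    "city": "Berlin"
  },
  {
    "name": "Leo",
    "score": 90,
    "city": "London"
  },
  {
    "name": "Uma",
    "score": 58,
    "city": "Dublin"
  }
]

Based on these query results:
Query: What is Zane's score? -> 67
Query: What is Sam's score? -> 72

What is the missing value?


The missing value is Zane's score
From query: Zane's score = 67

ANSWER: 67


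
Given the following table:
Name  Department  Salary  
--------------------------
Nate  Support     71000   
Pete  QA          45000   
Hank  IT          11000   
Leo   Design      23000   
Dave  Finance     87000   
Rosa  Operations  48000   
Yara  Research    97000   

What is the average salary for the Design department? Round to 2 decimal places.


Design department members:
  Leo: 23000
Sum = 23000
Count = 1
Average = 23000 / 1 = 23000.00

ANSWER: 23000.00


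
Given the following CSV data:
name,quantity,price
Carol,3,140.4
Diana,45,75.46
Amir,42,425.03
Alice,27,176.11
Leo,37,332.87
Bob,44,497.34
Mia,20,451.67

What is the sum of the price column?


Values in 'price' column:
  Row 1: 140.4
  Row 2: 75.46
  Row 3: 425.03
  Row 4: 176.11
  Row 5: 332.87
  Row 6: 497.34
  Row 7: 451.67
Sum = 140.4 + 75.46 + 425.03 + 176.11 + 332.87 + 497.34 + 451.67 = 2098.88

ANSWER: 2098.88


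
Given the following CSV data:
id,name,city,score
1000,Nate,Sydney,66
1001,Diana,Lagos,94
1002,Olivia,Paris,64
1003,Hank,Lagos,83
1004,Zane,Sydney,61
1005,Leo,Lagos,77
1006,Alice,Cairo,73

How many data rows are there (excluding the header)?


Counting rows (excluding header):
Header: id,name,city,score
Data rows: 7

ANSWER: 7


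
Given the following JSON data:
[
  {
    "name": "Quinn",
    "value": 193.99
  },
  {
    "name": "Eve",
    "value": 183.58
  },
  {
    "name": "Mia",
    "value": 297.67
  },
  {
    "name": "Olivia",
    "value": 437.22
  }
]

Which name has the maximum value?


Comparing values:
  Quinn: 193.99
  Eve: 183.58
  Mia: 297.67
  Olivia: 437.22
Maximum: Olivia (437.22)

ANSWER: Olivia


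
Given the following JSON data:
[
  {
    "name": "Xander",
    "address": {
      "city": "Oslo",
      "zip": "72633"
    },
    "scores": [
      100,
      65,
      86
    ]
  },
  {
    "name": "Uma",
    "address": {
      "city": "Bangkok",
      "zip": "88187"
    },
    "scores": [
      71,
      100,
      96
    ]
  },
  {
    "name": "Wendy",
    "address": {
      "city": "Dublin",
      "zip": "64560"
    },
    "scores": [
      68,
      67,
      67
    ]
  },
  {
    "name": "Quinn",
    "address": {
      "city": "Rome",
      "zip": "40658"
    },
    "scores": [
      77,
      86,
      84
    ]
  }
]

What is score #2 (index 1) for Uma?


Path: records[1].scores[1]
Value: 100

ANSWER: 100


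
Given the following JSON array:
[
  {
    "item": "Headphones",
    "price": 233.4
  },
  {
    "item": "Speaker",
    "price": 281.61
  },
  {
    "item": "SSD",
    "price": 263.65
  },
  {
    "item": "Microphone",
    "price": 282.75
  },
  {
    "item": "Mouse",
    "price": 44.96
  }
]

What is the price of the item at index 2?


Array index 2 -> SSD
price = 263.65

ANSWER: 263.65


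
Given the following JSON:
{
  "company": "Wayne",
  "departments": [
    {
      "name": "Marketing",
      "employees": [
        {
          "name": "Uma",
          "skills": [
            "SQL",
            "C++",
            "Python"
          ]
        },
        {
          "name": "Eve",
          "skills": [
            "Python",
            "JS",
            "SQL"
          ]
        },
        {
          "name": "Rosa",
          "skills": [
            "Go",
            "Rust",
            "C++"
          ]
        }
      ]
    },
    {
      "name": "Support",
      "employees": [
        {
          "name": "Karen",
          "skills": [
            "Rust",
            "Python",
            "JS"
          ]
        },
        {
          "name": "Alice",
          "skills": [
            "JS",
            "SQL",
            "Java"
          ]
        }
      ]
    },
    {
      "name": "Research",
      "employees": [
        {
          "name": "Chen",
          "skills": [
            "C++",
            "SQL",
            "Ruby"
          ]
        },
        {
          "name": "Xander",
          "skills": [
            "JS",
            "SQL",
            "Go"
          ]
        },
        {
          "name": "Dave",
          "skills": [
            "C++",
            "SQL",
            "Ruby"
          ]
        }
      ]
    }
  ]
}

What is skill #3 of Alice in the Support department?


Path: departments[1].employees[1].skills[2]
Value: Java

ANSWER: Java


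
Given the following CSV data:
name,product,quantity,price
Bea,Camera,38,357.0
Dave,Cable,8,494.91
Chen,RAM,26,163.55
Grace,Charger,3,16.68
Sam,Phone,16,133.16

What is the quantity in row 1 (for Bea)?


Row 1: Bea
Column 'quantity' = 38

ANSWER: 38


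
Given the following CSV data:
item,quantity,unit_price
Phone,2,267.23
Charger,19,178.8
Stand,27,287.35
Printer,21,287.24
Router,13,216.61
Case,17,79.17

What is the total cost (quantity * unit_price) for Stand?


Row: Stand
quantity = 27
unit_price = 287.35
total = 27 * 287.35 = 7758.45

ANSWER: 7758.45


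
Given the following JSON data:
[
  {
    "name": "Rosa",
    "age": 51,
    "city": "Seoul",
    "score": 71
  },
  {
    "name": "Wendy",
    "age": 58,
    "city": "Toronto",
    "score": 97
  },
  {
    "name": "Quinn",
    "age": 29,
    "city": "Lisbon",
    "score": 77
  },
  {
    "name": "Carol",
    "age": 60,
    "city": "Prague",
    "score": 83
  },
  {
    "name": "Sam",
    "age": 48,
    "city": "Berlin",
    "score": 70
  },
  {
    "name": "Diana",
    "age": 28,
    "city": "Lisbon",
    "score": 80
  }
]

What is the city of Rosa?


Looking up record where name = Rosa
Record index: 0
Field 'city' = Seoul

ANSWER: Seoul


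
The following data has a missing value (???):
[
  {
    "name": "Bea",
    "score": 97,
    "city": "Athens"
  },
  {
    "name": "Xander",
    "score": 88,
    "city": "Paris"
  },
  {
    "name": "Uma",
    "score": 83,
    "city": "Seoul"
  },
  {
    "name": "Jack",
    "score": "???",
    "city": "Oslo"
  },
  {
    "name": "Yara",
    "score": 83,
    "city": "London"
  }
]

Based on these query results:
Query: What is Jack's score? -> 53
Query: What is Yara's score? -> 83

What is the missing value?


The missing value is Jack's score
From query: Jack's score = 53

ANSWER: 53


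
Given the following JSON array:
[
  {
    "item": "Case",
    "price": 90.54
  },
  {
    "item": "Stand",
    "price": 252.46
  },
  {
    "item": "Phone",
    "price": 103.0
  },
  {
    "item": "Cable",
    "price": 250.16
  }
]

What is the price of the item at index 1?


Array index 1 -> Stand
price = 252.46

ANSWER: 252.46


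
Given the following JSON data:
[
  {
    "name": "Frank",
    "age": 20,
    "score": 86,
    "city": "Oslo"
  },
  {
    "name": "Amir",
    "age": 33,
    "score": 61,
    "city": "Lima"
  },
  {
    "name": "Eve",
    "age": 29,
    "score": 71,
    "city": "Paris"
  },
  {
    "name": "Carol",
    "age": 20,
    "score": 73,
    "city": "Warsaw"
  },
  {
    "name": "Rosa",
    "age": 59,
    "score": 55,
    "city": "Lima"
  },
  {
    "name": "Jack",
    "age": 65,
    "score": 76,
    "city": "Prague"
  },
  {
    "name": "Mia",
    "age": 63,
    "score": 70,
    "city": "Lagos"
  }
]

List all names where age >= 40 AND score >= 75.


Checking both conditions:
  Frank (age=20, score=86) -> no
  Amir (age=33, score=61) -> no
  Eve (age=29, score=71) -> no
  Carol (age=20, score=73) -> no
  Rosa (age=59, score=55) -> no
  Jack (age=65, score=76) -> YES
  Mia (age=63, score=70) -> no


ANSWER: Jack


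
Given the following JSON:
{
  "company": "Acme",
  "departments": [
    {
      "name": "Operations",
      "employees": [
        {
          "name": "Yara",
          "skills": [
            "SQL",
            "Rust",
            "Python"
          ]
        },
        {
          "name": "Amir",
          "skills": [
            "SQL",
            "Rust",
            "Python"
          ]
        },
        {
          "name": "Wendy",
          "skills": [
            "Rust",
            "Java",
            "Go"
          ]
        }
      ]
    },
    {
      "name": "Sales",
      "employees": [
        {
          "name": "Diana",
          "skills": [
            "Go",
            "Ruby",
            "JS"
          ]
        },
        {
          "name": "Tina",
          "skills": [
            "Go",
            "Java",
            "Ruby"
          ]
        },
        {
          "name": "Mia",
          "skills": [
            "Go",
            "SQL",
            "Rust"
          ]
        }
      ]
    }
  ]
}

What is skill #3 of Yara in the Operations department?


Path: departments[0].employees[0].skills[2]
Value: Python

ANSWER: Python


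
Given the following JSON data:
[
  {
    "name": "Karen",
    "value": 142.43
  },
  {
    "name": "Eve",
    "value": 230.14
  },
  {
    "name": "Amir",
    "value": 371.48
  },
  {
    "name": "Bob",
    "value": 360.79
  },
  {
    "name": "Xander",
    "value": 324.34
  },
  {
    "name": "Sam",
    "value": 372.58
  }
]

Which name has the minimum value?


Comparing values:
  Karen: 142.43
  Eve: 230.14
  Amir: 371.48
  Bob: 360.79
  Xander: 324.34
  Sam: 372.58
Minimum: Karen (142.43)

ANSWER: Karen


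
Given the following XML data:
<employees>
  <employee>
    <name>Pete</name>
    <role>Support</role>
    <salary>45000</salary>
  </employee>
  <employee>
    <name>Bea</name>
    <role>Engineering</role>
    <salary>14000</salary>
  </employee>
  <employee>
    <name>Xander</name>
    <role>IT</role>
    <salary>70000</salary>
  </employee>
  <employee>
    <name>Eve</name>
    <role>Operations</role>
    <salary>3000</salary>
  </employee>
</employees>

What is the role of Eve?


Searching for <employee> with <name>Eve</name>
Found at position 4
<role>Operations</role>

ANSWER: Operations


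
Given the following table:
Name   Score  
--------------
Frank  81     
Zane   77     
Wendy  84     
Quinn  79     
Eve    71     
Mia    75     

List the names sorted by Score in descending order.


Sorting by Score (descending):
  Wendy: 84
  Frank: 81
  Quinn: 79
  Zane: 77
  Mia: 75
  Eve: 71


ANSWER: Wendy, Frank, Quinn, Zane, Mia, Eve


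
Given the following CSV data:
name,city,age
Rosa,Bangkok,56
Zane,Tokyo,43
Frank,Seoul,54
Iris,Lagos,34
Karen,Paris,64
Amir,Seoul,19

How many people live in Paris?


Scanning city column for 'Paris':
  Row 5: Karen -> MATCH
Total matches: 1

ANSWER: 1
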